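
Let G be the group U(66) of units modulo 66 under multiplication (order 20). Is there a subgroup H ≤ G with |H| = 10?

Yes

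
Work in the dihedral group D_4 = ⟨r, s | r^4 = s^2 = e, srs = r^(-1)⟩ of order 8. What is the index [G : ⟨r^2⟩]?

4

|⟨r^2⟩| = 2 and |G| = 8.
By Lagrange, [G : H] = |G|/|H| = 8/2 = 4.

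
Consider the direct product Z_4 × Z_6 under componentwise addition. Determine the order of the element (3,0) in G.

The order of (3,0) in Z_4 × Z_6 is lcm(ord(3) in Z_4, ord(0) in Z_6).
ord(3) = 4 and ord(0) = 1, so |⟨(3,0)⟩| = lcm(4, 1) = 4.

4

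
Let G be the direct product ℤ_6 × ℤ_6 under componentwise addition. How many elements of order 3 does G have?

8

An element (a,b) has order lcm(ord(a), ord(b)); count pairs with lcm equal to 3.
Enumerating gives 8 such elements.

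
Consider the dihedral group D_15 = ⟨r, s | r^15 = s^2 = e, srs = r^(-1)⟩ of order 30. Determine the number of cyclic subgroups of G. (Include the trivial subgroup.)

A cyclic subgroup of order d is generated by each of its φ(d) elements of order d, so the cyclic subgroups of order d number (#elements of order d)/φ(d).
Cyclic subgroups by order — order 1: 1; order 2: 15; order 3: 1; order 5: 1; order 15: 1.
Total: 19.

19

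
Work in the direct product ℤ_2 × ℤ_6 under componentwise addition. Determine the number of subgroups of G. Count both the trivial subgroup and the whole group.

|G| = 12, so by Lagrange every subgroup order divides 12. Divisors: 1, 2, 3, 4, 6, 12.
Subgroups by order — order 1: 1; order 2: 3; order 3: 1; order 4: 1; order 6: 3; order 12: 1.
Total: 1 + 3 + 1 + 1 + 3 + 1 = 10.

10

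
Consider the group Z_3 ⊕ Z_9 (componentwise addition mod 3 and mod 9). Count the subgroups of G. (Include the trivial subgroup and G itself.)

10

|G| = 27, so by Lagrange every subgroup order divides 27. Divisors: 1, 3, 9, 27.
Subgroups by order — order 1: 1; order 3: 4; order 9: 4; order 27: 1.
Total: 1 + 4 + 4 + 1 = 10.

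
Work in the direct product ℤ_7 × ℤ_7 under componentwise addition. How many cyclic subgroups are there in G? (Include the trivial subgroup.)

9

A cyclic subgroup of order d is generated by each of its φ(d) elements of order d, so the cyclic subgroups of order d number (#elements of order d)/φ(d).
Cyclic subgroups by order — order 1: 1; order 7: 8.
Total: 9.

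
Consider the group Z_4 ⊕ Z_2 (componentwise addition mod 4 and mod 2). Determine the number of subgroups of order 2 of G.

|G| = 8 and 2 | 8, so subgroups of order 2 are possible by Lagrange.
The subgroups of order 2 are: {(0,0), (0,1)}; {(0,0), (2,0)}; {(0,0), (2,1)}.
So G has 3 subgroups of order 2.

3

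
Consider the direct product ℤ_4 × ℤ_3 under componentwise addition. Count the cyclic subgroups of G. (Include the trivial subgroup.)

A cyclic subgroup of order d is generated by each of its φ(d) elements of order d, so the cyclic subgroups of order d number (#elements of order d)/φ(d).
Cyclic subgroups by order — order 1: 1; order 2: 1; order 3: 1; order 4: 1; order 6: 1; order 12: 1.
Total: 6.

6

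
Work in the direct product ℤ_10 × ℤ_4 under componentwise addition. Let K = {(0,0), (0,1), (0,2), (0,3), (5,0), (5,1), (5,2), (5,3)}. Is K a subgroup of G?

Yes

|K| = 8 divides |G| = 40, consistent with Lagrange.
K contains the identity, every element's inverse is in K, and K is closed under +: it is a subgroup.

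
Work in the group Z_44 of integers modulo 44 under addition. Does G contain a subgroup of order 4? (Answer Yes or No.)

Yes

4 | 44. A subgroup of order 4 is {0, 11, 22, 33}.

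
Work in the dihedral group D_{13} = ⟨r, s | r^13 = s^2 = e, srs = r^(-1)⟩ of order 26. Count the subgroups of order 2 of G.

13

|G| = 26 and 2 | 26, so subgroups of order 2 are possible by Lagrange.
The subgroups of order 2 are: {e, r^10s}; {e, r^11s}; {e, r^12s}; {e, r^2s}; … (13 in all).
So G has 13 subgroups of order 2.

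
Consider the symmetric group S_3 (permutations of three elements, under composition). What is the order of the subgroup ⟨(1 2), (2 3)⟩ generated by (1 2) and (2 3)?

6

|⟨(1 2)⟩| = 2 and |⟨(2 3)⟩| = 2, so |H| is a multiple of lcm(2, 2) = 2 and divides |G| = 6.
Closing {(1 2), (2 3)} under the group operation gives all of G, so |H| = 6.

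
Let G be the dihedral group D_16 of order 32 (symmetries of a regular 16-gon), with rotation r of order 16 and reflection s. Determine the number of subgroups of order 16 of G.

|G| = 32 and 16 | 32, so subgroups of order 16 are possible by Lagrange.
The subgroups of order 16 are: {e, r, r^2, r^3, r^4, r^5, r^6, r^7, r^8, r^9, r^10, r^11, r^12, r^13, r^14, r^15}; {e, r^2, r^4, r^6, r^8, r^10, r^12, r^14, s, r^2s, r^4s, r^6s, r^8s, r^10s, r^12s, r^14s}; {e, r^2, r^4, r^6, r^8, r^10, r^12, r^14, rs, r^3s, r^5s, r^7s, r^9s, r^11s, r^13s, r^15s}.
So G has 3 subgroups of order 16.

3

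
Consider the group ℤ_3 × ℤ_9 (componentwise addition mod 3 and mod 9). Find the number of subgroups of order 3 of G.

|G| = 27 and 3 | 27, so subgroups of order 3 are possible by Lagrange.
The subgroups of order 3 are: {(0,0), (0,3), (0,6)}; {(0,0), (1,0), (2,0)}; {(0,0), (1,3), (2,6)}; {(0,0), (1,6), (2,3)}.
So G has 4 subgroups of order 3.

4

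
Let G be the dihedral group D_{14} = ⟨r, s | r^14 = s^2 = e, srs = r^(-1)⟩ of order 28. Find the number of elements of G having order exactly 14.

6

The elements of order 14 are: r, r^3, r^5, r^9, r^11, r^13.
That's 6.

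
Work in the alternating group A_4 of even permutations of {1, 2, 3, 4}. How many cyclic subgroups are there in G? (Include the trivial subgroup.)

8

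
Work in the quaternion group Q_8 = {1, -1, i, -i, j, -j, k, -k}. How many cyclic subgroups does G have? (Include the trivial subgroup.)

5

Group the elements of G by the cyclic subgroup they generate; each cyclic subgroup of order d accounts for φ(d) elements.
Cyclic subgroups by order — order 1: 1; order 2: 1; order 4: 3.
Total: 5.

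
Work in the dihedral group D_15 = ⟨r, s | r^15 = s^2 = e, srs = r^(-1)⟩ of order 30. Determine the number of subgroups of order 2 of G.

15

|G| = 30 and 2 | 30, so subgroups of order 2 are possible by Lagrange.
The subgroups of order 2 are: {e, r^10s}; {e, r^11s}; {e, r^12s}; {e, r^13s}; … (15 in all).
So G has 15 subgroups of order 2.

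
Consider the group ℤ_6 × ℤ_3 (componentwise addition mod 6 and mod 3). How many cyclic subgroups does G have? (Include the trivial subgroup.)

10

Group the elements of G by the cyclic subgroup they generate; each cyclic subgroup of order d accounts for φ(d) elements.
Cyclic subgroups by order — order 1: 1; order 2: 1; order 3: 4; order 6: 4.
Total: 10.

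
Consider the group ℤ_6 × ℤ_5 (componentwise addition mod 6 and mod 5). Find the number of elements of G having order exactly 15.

An element (a,b) has order lcm(ord(a), ord(b)); count pairs with lcm equal to 15.
Enumerating gives 8 such elements.

8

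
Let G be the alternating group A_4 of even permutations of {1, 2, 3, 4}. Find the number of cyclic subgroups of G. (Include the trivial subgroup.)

8

Group the elements of G by the cyclic subgroup they generate; each cyclic subgroup of order d accounts for φ(d) elements.
Cyclic subgroups by order — order 1: 1; order 2: 3; order 3: 4.
Total: 8.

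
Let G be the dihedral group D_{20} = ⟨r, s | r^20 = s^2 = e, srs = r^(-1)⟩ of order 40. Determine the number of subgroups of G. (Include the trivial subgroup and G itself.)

|G| = 40, so by Lagrange every subgroup order divides 40. Divisors: 1, 2, 4, 5, 8, 10, 20, 40.
Subgroups by order — order 1: 1; order 2: 21; order 4: 11; order 5: 1; order 8: 5; order 10: 5; order 20: 3; order 40: 1.
Total: 1 + 21 + 11 + 1 + 5 + 5 + 3 + 1 = 48.

48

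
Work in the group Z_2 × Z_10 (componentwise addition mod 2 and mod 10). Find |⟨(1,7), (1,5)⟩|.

|⟨(1,7)⟩| = 10 and |⟨(1,5)⟩| = 2, so |H| is a multiple of lcm(10, 2) = 10 and divides |G| = 20.
Closing under the operation: H = {(0,0), (0,2), (0,4), (0,6), (0,8), (1,1), (1,3), (1,5), (1,7), (1,9)}, so |H| = 10.

10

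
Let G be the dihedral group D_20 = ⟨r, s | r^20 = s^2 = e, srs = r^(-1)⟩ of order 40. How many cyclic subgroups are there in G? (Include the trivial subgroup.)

26

Each element a generates a cyclic subgroup ⟨a⟩; distinct elements may generate the same one (a cyclic group of order d has φ(d) generators).
Cyclic subgroups by order — order 1: 1; order 2: 21; order 4: 1; order 5: 1; order 10: 1; order 20: 1.
Total: 26.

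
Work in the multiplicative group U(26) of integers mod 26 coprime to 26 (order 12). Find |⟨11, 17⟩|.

|⟨11⟩| = 12 and |⟨17⟩| = 6, so |H| is a multiple of lcm(12, 6) = 12 and divides |G| = 12.
Closing {11, 17} under the group operation gives all of G, so |H| = 12.

12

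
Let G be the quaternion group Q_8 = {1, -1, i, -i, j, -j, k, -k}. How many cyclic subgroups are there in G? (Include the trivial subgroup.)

5

Group the elements of G by the cyclic subgroup they generate; each cyclic subgroup of order d accounts for φ(d) elements.
Cyclic subgroups by order — order 1: 1; order 2: 1; order 4: 3.
Total: 5.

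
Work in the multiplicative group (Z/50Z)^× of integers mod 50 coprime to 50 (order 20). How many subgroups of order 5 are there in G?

1

|G| = 20 and 5 | 20, so subgroups of order 5 are possible by Lagrange.
The subgroups of order 5 are: {1, 11, 21, 31, 41}.
So G has 1 subgroup of order 5.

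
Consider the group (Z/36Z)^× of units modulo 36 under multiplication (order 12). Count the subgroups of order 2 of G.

3

|G| = 12 and 2 | 12, so subgroups of order 2 are possible by Lagrange.
The subgroups of order 2 are: {1, 17}; {1, 19}; {1, 35}.
So G has 3 subgroups of order 2.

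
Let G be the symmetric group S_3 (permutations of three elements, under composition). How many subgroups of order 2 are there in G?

3

|G| = 6 and 2 | 6, so subgroups of order 2 are possible by Lagrange.
The subgroups of order 2 are: {e, (1 2)}; {e, (1 3)}; {e, (2 3)}.
So G has 3 subgroups of order 2.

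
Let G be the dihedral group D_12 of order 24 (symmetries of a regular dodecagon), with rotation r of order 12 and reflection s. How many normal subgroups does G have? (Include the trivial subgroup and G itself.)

9

G has 34 subgroups. Checking conjugation-invariance by order — order 1: 1/1 normal; order 2: 1/13 normal; order 3: 1/1 normal; order 4: 1/7 normal; order 6: 1/5 normal; order 8: 0/3 normal; order 12: 3/3 normal; order 24: 1/1 normal.
Total normal subgroups: 9.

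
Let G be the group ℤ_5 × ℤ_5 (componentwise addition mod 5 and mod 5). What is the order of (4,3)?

5

The order of (4,3) in Z_5 × Z_5 is lcm(ord(4) in Z_5, ord(3) in Z_5).
ord(4) = 5 and ord(3) = 5, so |⟨(4,3)⟩| = lcm(5, 5) = 5.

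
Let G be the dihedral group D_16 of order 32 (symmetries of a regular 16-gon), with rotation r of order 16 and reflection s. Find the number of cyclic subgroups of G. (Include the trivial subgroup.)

21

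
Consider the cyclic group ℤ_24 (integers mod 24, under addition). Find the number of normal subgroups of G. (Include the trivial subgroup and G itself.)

G is abelian, so every subgroup is normal.
G has 8 subgroups in total, hence 8 normal subgroups.

8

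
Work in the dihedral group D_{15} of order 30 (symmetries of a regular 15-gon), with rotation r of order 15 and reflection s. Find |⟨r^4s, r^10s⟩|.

|⟨r^4s⟩| = 2 and |⟨r^10s⟩| = 2, so |H| is a multiple of lcm(2, 2) = 2 and divides |G| = 30.
Closing under the operation: H = {e, r^3, r^6, r^9, r^12, rs, r^4s, r^7s, r^10s, r^13s}, so |H| = 10.

10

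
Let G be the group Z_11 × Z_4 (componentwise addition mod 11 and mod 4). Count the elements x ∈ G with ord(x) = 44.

20

An element (a,b) has order lcm(ord(a), ord(b)); count pairs with lcm equal to 44.
Enumerating gives 20 such elements.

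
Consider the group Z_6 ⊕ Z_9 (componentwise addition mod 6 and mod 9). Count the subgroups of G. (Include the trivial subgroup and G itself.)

20

|G| = 54, so by Lagrange every subgroup order divides 54. Divisors: 1, 2, 3, 6, 9, 18, 27, 54.
Subgroups by order — order 1: 1; order 2: 1; order 3: 4; order 6: 4; order 9: 4; order 18: 4; order 27: 1; order 54: 1.
Total: 1 + 1 + 4 + 4 + 4 + 4 + 1 + 1 = 20.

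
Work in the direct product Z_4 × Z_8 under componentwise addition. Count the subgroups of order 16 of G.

|G| = 32 and 16 | 32, so subgroups of order 16 are possible by Lagrange.
The subgroups of order 16 are: {(0,0), (0,1), (0,2), (0,3), (0,4), (0,5), (0,6), (0,7), (2,0), (2,1), (2,2), (2,3), (2,4), (2,5), (2,6), (2,7)}; {(0,0), (0,2), (0,4), (0,6), (1,0), (1,2), (1,4), (1,6), (2,0), (2,2), (2,4), (2,6), (3,0), (3,2), (3,4), (3,6)}; {(0,0), (0,2), (0,4), (0,6), (1,1), (1,3), (1,5), (1,7), (2,0), (2,2), (2,4), (2,6), (3,1), (3,3), (3,5), (3,7)}.
So G has 3 subgroups of order 16.

3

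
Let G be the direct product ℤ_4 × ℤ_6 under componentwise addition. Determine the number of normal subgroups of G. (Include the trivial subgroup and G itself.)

G is abelian, so every subgroup is normal.
G has 16 subgroups in total, hence 16 normal subgroups.

16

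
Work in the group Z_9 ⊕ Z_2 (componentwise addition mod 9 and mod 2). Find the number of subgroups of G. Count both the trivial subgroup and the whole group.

6

|G| = 18, so by Lagrange every subgroup order divides 18. Divisors: 1, 2, 3, 6, 9, 18.
Subgroups by order — order 1: 1; order 2: 1; order 3: 1; order 6: 1; order 9: 1; order 18: 1.
Total: 1 + 1 + 1 + 1 + 1 + 1 = 6.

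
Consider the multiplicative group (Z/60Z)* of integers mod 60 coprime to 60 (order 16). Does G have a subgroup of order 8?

Yes

8 | 16. A subgroup of order 8 is {1, 11, 13, 23, 37, 47, 49, 59}.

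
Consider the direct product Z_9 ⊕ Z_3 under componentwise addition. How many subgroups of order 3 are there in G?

4

|G| = 27 and 3 | 27, so subgroups of order 3 are possible by Lagrange.
The subgroups of order 3 are: {(0,0), (0,1), (0,2)}; {(0,0), (3,0), (6,0)}; {(0,0), (3,1), (6,2)}; {(0,0), (3,2), (6,1)}.
So G has 4 subgroups of order 3.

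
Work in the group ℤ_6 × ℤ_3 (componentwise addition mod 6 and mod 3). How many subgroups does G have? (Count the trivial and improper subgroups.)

|G| = 18, so by Lagrange every subgroup order divides 18. Divisors: 1, 2, 3, 6, 9, 18.
Subgroups by order — order 1: 1; order 2: 1; order 3: 4; order 6: 4; order 9: 1; order 18: 1.
Total: 1 + 1 + 4 + 4 + 1 + 1 = 12.

12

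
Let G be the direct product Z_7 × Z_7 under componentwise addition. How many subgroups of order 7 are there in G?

8

|G| = 49 and 7 | 49, so subgroups of order 7 are possible by Lagrange.
The subgroups of order 7 are: {(0,0), (0,1), (0,2), (0,3), (0,4), (0,5), (0,6)}; {(0,0), (1,0), (2,0), (3,0), (4,0), (5,0), (6,0)}; {(0,0), (1,1), (2,2), (3,3), (4,4), (5,5), (6,6)}; {(0,0), (1,2), (2,4), (3,6), (4,1), (5,3), (6,5)}; … (8 in all).
So G has 8 subgroups of order 7.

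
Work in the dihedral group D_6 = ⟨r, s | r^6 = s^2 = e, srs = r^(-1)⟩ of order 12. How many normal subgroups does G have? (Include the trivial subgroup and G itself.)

7

G has 16 subgroups. Checking conjugation-invariance by order — order 1: 1/1 normal; order 2: 1/7 normal; order 3: 1/1 normal; order 4: 0/3 normal; order 6: 3/3 normal; order 12: 1/1 normal.
Total normal subgroups: 7.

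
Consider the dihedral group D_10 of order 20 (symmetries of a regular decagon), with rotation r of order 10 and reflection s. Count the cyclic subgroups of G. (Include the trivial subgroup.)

A cyclic subgroup of order d is generated by each of its φ(d) elements of order d, so the cyclic subgroups of order d number (#elements of order d)/φ(d).
Cyclic subgroups by order — order 1: 1; order 2: 11; order 5: 1; order 10: 1.
Total: 14.

14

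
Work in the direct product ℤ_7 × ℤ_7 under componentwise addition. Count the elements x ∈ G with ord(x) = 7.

48

An element (a,b) has order lcm(ord(a), ord(b)); count pairs with lcm equal to 7.
Enumerating gives 48 such elements.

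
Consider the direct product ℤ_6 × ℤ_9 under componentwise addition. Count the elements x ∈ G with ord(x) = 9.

An element (a,b) has order lcm(ord(a), ord(b)); count pairs with lcm equal to 9.
Enumerating gives 18 such elements.

18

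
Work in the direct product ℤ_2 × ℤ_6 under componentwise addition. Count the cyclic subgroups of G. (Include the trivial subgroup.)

A cyclic subgroup of order d is generated by each of its φ(d) elements of order d, so the cyclic subgroups of order d number (#elements of order d)/φ(d).
Cyclic subgroups by order — order 1: 1; order 2: 3; order 3: 1; order 6: 3.
Total: 8.

8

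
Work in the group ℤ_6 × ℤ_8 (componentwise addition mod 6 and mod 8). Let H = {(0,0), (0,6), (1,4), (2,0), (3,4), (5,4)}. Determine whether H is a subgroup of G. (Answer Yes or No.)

(2,0) ∈ H but its inverse (4,0) ∉ H, so H is not a subgroup.

No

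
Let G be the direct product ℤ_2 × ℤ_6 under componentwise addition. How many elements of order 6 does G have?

6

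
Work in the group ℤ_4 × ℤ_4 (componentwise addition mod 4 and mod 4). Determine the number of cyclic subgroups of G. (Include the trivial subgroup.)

10

Group the elements of G by the cyclic subgroup they generate; each cyclic subgroup of order d accounts for φ(d) elements.
Cyclic subgroups by order — order 1: 1; order 2: 3; order 4: 6.
Total: 10.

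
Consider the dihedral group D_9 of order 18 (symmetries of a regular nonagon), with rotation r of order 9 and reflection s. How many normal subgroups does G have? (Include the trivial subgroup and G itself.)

4

G has 16 subgroups. Checking conjugation-invariance by order — order 1: 1/1 normal; order 2: 0/9 normal; order 3: 1/1 normal; order 6: 0/3 normal; order 9: 1/1 normal; order 18: 1/1 normal.
Total normal subgroups: 4.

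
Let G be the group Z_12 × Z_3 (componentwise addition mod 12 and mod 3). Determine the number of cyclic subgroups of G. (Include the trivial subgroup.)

Each element a generates a cyclic subgroup ⟨a⟩; distinct elements may generate the same one (a cyclic group of order d has φ(d) generators).
Cyclic subgroups by order — order 1: 1; order 2: 1; order 3: 4; order 4: 1; order 6: 4; order 12: 4.
Total: 15.

15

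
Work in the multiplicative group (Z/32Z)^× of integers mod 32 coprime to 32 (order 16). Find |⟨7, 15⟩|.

|⟨7⟩| = 4 and |⟨15⟩| = 2, so |H| is a multiple of lcm(4, 2) = 4 and divides |G| = 16.
Closing under the operation: H = {1, 7, 9, 15, 17, 23, 25, 31}, so |H| = 8.

8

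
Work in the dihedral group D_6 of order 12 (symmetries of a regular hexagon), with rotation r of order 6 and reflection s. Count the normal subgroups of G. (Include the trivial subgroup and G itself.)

7

G has 16 subgroups. Checking conjugation-invariance by order — order 1: 1/1 normal; order 2: 1/7 normal; order 3: 1/1 normal; order 4: 0/3 normal; order 6: 3/3 normal; order 12: 1/1 normal.
Total normal subgroups: 7.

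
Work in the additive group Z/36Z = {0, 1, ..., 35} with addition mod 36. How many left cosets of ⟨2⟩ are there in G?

|⟨2⟩| = 18 and |G| = 36.
By Lagrange, [G : H] = |G|/|H| = 36/18 = 2.

2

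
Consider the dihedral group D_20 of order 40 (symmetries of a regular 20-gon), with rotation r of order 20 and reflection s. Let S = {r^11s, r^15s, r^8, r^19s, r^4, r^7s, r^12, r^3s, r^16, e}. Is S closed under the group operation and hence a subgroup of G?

|S| = 10 divides |G| = 40, consistent with Lagrange.
S contains the identity, every element's inverse is in S, and S is closed under ·: it is a subgroup.

Yes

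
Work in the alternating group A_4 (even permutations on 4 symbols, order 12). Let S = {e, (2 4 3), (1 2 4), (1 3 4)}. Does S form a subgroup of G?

No

(2 4 3) ∈ S but its inverse (2 3 4) ∉ S, so S is not a subgroup.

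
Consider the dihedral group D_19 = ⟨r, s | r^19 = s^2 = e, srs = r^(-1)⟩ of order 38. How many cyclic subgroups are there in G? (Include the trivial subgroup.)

21

A cyclic subgroup of order d is generated by each of its φ(d) elements of order d, so the cyclic subgroups of order d number (#elements of order d)/φ(d).
Cyclic subgroups by order — order 1: 1; order 2: 19; order 19: 1.
Total: 21.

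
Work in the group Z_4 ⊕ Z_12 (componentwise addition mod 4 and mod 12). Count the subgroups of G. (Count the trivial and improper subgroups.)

30

|G| = 48, so by Lagrange every subgroup order divides 48. Divisors: 1, 2, 3, 4, 6, 8, 12, 16, 24, 48.
Subgroups by order — order 1: 1; order 2: 3; order 3: 1; order 4: 7; order 6: 3; order 8: 3; order 12: 7; order 16: 1; order 24: 3; order 48: 1.
Total: 1 + 3 + 1 + 7 + 3 + 3 + 7 + 1 + 3 + 1 = 30.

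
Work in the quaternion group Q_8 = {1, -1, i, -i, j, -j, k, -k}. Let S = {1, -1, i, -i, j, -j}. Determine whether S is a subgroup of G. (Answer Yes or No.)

|S| = 6 does not divide |G| = 8, so by Lagrange S is not a subgroup.

No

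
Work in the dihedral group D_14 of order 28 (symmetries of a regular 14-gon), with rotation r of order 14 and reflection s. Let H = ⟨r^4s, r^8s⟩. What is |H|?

14

|⟨r^4s⟩| = 2 and |⟨r^8s⟩| = 2, so |H| is a multiple of lcm(2, 2) = 2 and divides |G| = 28.
Closing under the operation: H = {e, r^2, r^4, r^6, r^8, r^10, r^12, s, r^2s, r^4s, r^6s, r^8s, r^10s, r^12s}, so |H| = 14.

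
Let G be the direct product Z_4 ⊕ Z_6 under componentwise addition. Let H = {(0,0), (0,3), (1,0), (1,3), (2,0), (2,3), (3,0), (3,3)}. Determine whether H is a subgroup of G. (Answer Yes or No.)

Yes

|H| = 8 divides |G| = 24, consistent with Lagrange.
H contains the identity, every element's inverse is in H, and H is closed under +: it is a subgroup.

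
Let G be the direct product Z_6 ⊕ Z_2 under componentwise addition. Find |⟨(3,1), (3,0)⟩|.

|⟨(3,1)⟩| = 2 and |⟨(3,0)⟩| = 2, so |H| is a multiple of lcm(2, 2) = 2 and divides |G| = 12.
Closing under the operation: H = {(0,0), (0,1), (3,0), (3,1)}, so |H| = 4.

4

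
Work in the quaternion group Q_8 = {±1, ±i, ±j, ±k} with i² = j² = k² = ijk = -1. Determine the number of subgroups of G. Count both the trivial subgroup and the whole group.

6

|G| = 8, so by Lagrange every subgroup order divides 8. Divisors: 1, 2, 4, 8.
Subgroups by order — order 1: 1; order 2: 1; order 4: 3; order 8: 1.
Total: 1 + 1 + 3 + 1 = 6.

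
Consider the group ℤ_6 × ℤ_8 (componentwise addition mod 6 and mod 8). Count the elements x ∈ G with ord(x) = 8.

An element (a,b) has order lcm(ord(a), ord(b)); count pairs with lcm equal to 8.
Enumerating gives 8 such elements.

8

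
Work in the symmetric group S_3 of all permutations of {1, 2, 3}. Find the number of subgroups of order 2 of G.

3

|G| = 6 and 2 | 6, so subgroups of order 2 are possible by Lagrange.
The subgroups of order 2 are: {e, (1 2)}; {e, (1 3)}; {e, (2 3)}.
So G has 3 subgroups of order 2.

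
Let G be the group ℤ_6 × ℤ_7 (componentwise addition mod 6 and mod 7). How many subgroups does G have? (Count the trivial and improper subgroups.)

8

|G| = 42, so by Lagrange every subgroup order divides 42. Divisors: 1, 2, 3, 6, 7, 14, 21, 42.
Subgroups by order — order 1: 1; order 2: 1; order 3: 1; order 6: 1; order 7: 1; order 14: 1; order 21: 1; order 42: 1.
Total: 1 + 1 + 1 + 1 + 1 + 1 + 1 + 1 = 8.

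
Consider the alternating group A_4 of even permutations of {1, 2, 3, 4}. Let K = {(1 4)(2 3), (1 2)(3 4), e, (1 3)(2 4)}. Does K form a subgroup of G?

|K| = 4 divides |G| = 12, consistent with Lagrange.
K contains the identity, every element's inverse is in K, and K is closed under ∘: it is a subgroup.

Yes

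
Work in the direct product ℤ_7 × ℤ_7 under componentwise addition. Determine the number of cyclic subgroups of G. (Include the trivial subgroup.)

A cyclic subgroup of order d is generated by each of its φ(d) elements of order d, so the cyclic subgroups of order d number (#elements of order d)/φ(d).
Cyclic subgroups by order — order 1: 1; order 7: 8.
Total: 9.

9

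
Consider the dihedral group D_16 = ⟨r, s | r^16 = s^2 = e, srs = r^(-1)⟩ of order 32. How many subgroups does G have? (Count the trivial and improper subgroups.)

|G| = 32, so by Lagrange every subgroup order divides 32. Divisors: 1, 2, 4, 8, 16, 32.
Subgroups by order — order 1: 1; order 2: 17; order 4: 9; order 8: 5; order 16: 3; order 32: 1.
Total: 1 + 17 + 9 + 5 + 3 + 1 = 36.

36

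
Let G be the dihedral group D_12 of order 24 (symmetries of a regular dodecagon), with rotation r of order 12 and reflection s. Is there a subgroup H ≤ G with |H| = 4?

Yes

4 | 24. A subgroup of order 4 is {e, r^6, r^4s, r^10s}.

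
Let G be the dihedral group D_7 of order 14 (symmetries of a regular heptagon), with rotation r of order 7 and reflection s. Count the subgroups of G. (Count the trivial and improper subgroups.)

|G| = 14, so by Lagrange every subgroup order divides 14. Divisors: 1, 2, 7, 14.
Subgroups by order — order 1: 1; order 2: 7; order 7: 1; order 14: 1.
Total: 1 + 7 + 1 + 1 = 10.

10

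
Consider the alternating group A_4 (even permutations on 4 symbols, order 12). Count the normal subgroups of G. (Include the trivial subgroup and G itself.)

3

G has 10 subgroups. Checking conjugation-invariance by order — order 1: 1/1 normal; order 2: 0/3 normal; order 3: 0/4 normal; order 4: 1/1 normal; order 12: 1/1 normal.
Total normal subgroups: 3.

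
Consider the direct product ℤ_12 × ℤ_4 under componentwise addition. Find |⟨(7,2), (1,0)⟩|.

24

|⟨(7,2)⟩| = 12 and |⟨(1,0)⟩| = 12, so |H| is a multiple of lcm(12, 12) = 12 and divides |G| = 48.
Closing under the operation: H = {(0,0), (0,2), (1,0), (1,2), (2,0), (2,2), (3,0), (3,2), (4,0), (4,2), (5,0), (5,2), (6,0), (6,2), (7,0), (7,2), (8,0), (8,2), (9,0), (9,2), (10,0), (10,2), (11,0), (11,2)}, so |H| = 24.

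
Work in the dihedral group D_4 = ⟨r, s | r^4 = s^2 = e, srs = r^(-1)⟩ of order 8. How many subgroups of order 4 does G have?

3

|G| = 8 and 4 | 8, so subgroups of order 4 are possible by Lagrange.
The subgroups of order 4 are: {e, r, r^2, r^3}; {e, r^2, s, r^2s}; {e, r^2, rs, r^3s}.
So G has 3 subgroups of order 4.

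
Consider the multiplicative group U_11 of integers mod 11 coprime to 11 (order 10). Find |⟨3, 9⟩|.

5

|⟨3⟩| = 5 and |⟨9⟩| = 5, so |H| is a multiple of lcm(5, 5) = 5 and divides |G| = 10.
Closing under the operation: H = {1, 3, 4, 5, 9}, so |H| = 5.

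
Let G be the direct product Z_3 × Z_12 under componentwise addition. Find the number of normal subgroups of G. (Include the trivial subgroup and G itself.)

18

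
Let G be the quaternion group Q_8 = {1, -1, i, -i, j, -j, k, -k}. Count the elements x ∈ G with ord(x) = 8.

0

No element of G has order 8 (even though 8 | 8).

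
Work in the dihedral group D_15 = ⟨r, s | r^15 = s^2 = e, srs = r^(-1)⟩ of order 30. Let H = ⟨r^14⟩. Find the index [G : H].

2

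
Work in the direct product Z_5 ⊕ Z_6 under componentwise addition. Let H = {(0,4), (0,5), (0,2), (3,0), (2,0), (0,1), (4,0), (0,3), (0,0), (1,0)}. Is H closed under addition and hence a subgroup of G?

No

Closure fails: (0,1) + (4,0) = (4,1) ∉ H. So H is not a subgroup.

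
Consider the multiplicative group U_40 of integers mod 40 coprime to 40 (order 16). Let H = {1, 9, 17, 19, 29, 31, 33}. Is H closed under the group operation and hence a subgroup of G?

No

|H| = 7 does not divide |G| = 16, so by Lagrange H is not a subgroup.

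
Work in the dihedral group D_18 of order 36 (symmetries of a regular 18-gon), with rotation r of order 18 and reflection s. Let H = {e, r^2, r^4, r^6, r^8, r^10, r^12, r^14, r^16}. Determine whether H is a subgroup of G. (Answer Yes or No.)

|H| = 9 divides |G| = 36, consistent with Lagrange.
H contains the identity, every element's inverse is in H, and H is closed under ·: it is a subgroup.
In fact H = ⟨r^4⟩.

Yes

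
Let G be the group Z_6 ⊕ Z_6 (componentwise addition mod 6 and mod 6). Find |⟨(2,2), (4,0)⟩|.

|⟨(2,2)⟩| = 3 and |⟨(4,0)⟩| = 3, so |H| is a multiple of lcm(3, 3) = 3 and divides |G| = 36.
Closing under the operation: H = {(0,0), (0,2), (0,4), (2,0), (2,2), (2,4), (4,0), (4,2), (4,4)}, so |H| = 9.

9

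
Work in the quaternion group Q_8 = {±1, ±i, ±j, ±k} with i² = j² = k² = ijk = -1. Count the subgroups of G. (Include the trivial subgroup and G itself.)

|G| = 8, so by Lagrange every subgroup order divides 8. Divisors: 1, 2, 4, 8.
Subgroups by order — order 1: 1; order 2: 1; order 4: 3; order 8: 1.
Total: 1 + 1 + 3 + 1 = 6.

6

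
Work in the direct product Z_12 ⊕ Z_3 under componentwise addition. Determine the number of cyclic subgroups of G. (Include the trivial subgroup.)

15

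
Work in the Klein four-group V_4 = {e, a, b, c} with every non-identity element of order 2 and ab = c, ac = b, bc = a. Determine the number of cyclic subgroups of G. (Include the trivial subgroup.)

4

A cyclic subgroup of order d is generated by each of its φ(d) elements of order d, so the cyclic subgroups of order d number (#elements of order d)/φ(d).
Cyclic subgroups by order — order 1: 1; order 2: 3.
Total: 4.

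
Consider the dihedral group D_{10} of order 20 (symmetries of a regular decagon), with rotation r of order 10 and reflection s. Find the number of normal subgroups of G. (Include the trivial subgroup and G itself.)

G has 22 subgroups. Checking conjugation-invariance by order — order 1: 1/1 normal; order 2: 1/11 normal; order 4: 0/5 normal; order 5: 1/1 normal; order 10: 3/3 normal; order 20: 1/1 normal.
Total normal subgroups: 7.

7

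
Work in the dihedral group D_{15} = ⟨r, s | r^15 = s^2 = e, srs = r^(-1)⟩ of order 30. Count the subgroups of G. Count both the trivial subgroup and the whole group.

|G| = 30, so by Lagrange every subgroup order divides 30. Divisors: 1, 2, 3, 5, 6, 10, 15, 30.
Subgroups by order — order 1: 1; order 2: 15; order 3: 1; order 5: 1; order 6: 5; order 10: 3; order 15: 1; order 30: 1.
Total: 1 + 15 + 1 + 1 + 5 + 3 + 1 + 1 = 28.

28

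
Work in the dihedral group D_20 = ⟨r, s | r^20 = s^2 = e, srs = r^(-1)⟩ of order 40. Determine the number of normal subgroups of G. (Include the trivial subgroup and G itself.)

9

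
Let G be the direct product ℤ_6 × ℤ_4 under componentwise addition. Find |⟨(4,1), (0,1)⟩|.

12

|⟨(4,1)⟩| = 12 and |⟨(0,1)⟩| = 4, so |H| is a multiple of lcm(12, 4) = 12 and divides |G| = 24.
Closing under the operation: H = {(0,0), (0,1), (0,2), (0,3), (2,0), (2,1), (2,2), (2,3), (4,0), (4,1), (4,2), (4,3)}, so |H| = 12.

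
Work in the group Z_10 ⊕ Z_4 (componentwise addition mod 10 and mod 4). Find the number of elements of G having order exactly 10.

12

An element (a,b) has order lcm(ord(a), ord(b)); count pairs with lcm equal to 10.
Enumerating gives 12 such elements.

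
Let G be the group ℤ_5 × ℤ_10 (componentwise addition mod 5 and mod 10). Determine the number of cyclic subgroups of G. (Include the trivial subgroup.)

Each element a generates a cyclic subgroup ⟨a⟩; distinct elements may generate the same one (a cyclic group of order d has φ(d) generators).
Cyclic subgroups by order — order 1: 1; order 2: 1; order 5: 6; order 10: 6.
Total: 14.

14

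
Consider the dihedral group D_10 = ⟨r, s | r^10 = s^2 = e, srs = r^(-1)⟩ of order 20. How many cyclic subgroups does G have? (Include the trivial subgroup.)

14

Group the elements of G by the cyclic subgroup they generate; each cyclic subgroup of order d accounts for φ(d) elements.
Cyclic subgroups by order — order 1: 1; order 2: 11; order 5: 1; order 10: 1.
Total: 14.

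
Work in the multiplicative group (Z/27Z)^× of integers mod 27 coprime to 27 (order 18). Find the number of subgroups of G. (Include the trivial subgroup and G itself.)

6

|G| = 18, so by Lagrange every subgroup order divides 18. Divisors: 1, 2, 3, 6, 9, 18.
Subgroups by order — order 1: 1; order 2: 1; order 3: 1; order 6: 1; order 9: 1; order 18: 1.
Total: 1 + 1 + 1 + 1 + 1 + 1 = 6.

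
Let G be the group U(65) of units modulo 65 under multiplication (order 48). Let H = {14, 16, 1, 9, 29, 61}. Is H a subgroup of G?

|H| = 6 divides |G| = 48, consistent with Lagrange.
H contains the identity, every element's inverse is in H, and H is closed under ·: it is a subgroup.
In fact H = ⟨29⟩.

Yes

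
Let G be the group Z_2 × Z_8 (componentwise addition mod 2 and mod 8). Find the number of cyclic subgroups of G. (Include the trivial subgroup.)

8

A cyclic subgroup of order d is generated by each of its φ(d) elements of order d, so the cyclic subgroups of order d number (#elements of order d)/φ(d).
Cyclic subgroups by order — order 1: 1; order 2: 3; order 4: 2; order 8: 2.
Total: 8.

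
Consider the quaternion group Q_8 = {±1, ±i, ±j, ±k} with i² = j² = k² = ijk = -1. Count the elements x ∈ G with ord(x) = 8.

0

No element of G has order 8 (even though 8 | 8).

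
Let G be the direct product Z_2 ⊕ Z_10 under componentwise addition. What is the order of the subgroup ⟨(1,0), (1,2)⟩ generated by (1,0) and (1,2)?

10

|⟨(1,0)⟩| = 2 and |⟨(1,2)⟩| = 10, so |H| is a multiple of lcm(2, 10) = 10 and divides |G| = 20.
Closing under the operation: H = {(0,0), (0,2), (0,4), (0,6), (0,8), (1,0), (1,2), (1,4), (1,6), (1,8)}, so |H| = 10.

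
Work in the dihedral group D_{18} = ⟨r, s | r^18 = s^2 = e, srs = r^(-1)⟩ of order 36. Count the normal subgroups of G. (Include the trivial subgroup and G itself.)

9

G has 45 subgroups. Checking conjugation-invariance by order — order 1: 1/1 normal; order 2: 1/19 normal; order 3: 1/1 normal; order 4: 0/9 normal; order 6: 1/7 normal; order 9: 1/1 normal; order 12: 0/3 normal; order 18: 3/3 normal; order 36: 1/1 normal.
Total normal subgroups: 9.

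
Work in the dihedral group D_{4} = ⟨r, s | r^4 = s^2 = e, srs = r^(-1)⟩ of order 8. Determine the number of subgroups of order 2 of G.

|G| = 8 and 2 | 8, so subgroups of order 2 are possible by Lagrange.
The subgroups of order 2 are: {e, r^2}; {e, r^2s}; {e, r^3s}; {e, rs}; … (5 in all).
So G has 5 subgroups of order 2.

5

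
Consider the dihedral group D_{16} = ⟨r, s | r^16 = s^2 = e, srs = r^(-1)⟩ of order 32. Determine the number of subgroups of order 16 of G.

3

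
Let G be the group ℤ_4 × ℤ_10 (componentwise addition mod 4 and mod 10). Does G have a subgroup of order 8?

Yes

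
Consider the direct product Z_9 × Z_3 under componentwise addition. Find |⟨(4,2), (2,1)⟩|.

9

|⟨(4,2)⟩| = 9 and |⟨(2,1)⟩| = 9, so |H| is a multiple of lcm(9, 9) = 9 and divides |G| = 27.
Closing under the operation: H = {(0,0), (1,2), (2,1), (3,0), (4,2), (5,1), (6,0), (7,2), (8,1)}, so |H| = 9.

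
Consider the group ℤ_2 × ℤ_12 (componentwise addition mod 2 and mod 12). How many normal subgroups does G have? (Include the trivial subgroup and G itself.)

16

G is abelian, so every subgroup is normal.
G has 16 subgroups in total, hence 16 normal subgroups.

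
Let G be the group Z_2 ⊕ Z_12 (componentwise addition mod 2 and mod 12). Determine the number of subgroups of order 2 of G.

3

|G| = 24 and 2 | 24, so subgroups of order 2 are possible by Lagrange.
The subgroups of order 2 are: {(0,0), (0,6)}; {(0,0), (1,0)}; {(0,0), (1,6)}.
So G has 3 subgroups of order 2.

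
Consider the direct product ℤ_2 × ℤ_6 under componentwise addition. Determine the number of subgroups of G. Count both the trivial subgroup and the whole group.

10

|G| = 12, so by Lagrange every subgroup order divides 12. Divisors: 1, 2, 3, 4, 6, 12.
Subgroups by order — order 1: 1; order 2: 3; order 3: 1; order 4: 1; order 6: 3; order 12: 1.
Total: 1 + 3 + 1 + 1 + 3 + 1 = 10.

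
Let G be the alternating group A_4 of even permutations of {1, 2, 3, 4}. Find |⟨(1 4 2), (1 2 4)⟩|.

|⟨(1 4 2)⟩| = 3 and |⟨(1 2 4)⟩| = 3, so |H| is a multiple of lcm(3, 3) = 3 and divides |G| = 12.
Closing under the operation: H = {e, (1 2 4), (1 4 2)}, so |H| = 3.

3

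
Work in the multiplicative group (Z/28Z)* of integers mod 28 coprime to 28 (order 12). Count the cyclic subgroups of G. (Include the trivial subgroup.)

8

Each element a generates a cyclic subgroup ⟨a⟩; distinct elements may generate the same one (a cyclic group of order d has φ(d) generators).
Cyclic subgroups by order — order 1: 1; order 2: 3; order 3: 1; order 6: 3.
Total: 8.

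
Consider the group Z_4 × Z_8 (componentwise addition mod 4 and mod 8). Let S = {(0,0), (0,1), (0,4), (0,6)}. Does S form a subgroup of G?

No

(0,1) ∈ S but its inverse (0,7) ∉ S, so S is not a subgroup.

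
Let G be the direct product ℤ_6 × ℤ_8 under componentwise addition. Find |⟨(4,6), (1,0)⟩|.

24

|⟨(4,6)⟩| = 12 and |⟨(1,0)⟩| = 6, so |H| is a multiple of lcm(12, 6) = 12 and divides |G| = 48.
Closing under the operation: H = {(0,0), (0,2), (0,4), (0,6), (1,0), (1,2), (1,4), (1,6), (2,0), (2,2), (2,4), (2,6), (3,0), (3,2), (3,4), (3,6), (4,0), (4,2), (4,4), (4,6), (5,0), (5,2), (5,4), (5,6)}, so |H| = 24.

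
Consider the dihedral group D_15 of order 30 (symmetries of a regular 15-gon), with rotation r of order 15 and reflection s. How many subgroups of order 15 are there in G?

|G| = 30 and 15 | 30, so subgroups of order 15 are possible by Lagrange.
The subgroups of order 15 are: {e, r, r^2, r^3, r^4, r^5, r^6, r^7, r^8, r^9, r^10, r^11, r^12, r^13, r^14}.
So G has 1 subgroup of order 15.

1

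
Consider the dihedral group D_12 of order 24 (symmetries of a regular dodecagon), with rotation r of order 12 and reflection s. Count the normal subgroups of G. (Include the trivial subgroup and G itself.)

9

G has 34 subgroups. Checking conjugation-invariance by order — order 1: 1/1 normal; order 2: 1/13 normal; order 3: 1/1 normal; order 4: 1/7 normal; order 6: 1/5 normal; order 8: 0/3 normal; order 12: 3/3 normal; order 24: 1/1 normal.
Total normal subgroups: 9.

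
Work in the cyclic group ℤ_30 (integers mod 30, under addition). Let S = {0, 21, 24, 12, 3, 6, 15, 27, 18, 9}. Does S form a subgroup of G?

|S| = 10 divides |G| = 30, consistent with Lagrange.
S contains the identity, every element's inverse is in S, and S is closed under +: it is a subgroup.
In fact S = ⟨3⟩.

Yes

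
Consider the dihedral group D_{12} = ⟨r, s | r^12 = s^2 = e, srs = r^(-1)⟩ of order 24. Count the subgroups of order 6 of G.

|G| = 24 and 6 | 24, so subgroups of order 6 are possible by Lagrange.
The subgroups of order 6 are: {e, r^2, r^4, r^6, r^8, r^10}; {e, r^4, r^8, r^2s, r^6s, r^10s}; {e, r^4, r^8, r^3s, r^7s, r^11s}; {e, r^4, r^8, s, r^4s, r^8s}; … (5 in all).
So G has 5 subgroups of order 6.

5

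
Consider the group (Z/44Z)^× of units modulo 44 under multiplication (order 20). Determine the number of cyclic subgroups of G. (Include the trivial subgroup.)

8

A cyclic subgroup of order d is generated by each of its φ(d) elements of order d, so the cyclic subgroups of order d number (#elements of order d)/φ(d).
Cyclic subgroups by order — order 1: 1; order 2: 3; order 5: 1; order 10: 3.
Total: 8.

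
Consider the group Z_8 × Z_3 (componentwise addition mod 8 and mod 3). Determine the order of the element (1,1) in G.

The order of (1,1) in Z_8 × Z_3 is lcm(ord(1) in Z_8, ord(1) in Z_3).
ord(1) = 8 and ord(1) = 3, so |⟨(1,1)⟩| = lcm(8, 3) = 24.

24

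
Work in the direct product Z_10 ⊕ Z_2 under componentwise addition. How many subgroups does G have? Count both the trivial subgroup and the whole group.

|G| = 20, so by Lagrange every subgroup order divides 20. Divisors: 1, 2, 4, 5, 10, 20.
Subgroups by order — order 1: 1; order 2: 3; order 4: 1; order 5: 1; order 10: 3; order 20: 1.
Total: 1 + 3 + 1 + 1 + 3 + 1 = 10.

10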